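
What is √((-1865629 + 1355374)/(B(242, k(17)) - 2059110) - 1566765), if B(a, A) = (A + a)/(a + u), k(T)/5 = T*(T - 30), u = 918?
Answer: 3*I*√993199908577879726356765/2388568463 ≈ 1251.7*I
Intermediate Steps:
k(T) = 5*T*(-30 + T) (k(T) = 5*(T*(T - 30)) = 5*(T*(-30 + T)) = 5*T*(-30 + T))
B(a, A) = (A + a)/(918 + a) (B(a, A) = (A + a)/(a + 918) = (A + a)/(918 + a))
√((-1865629 + 1355374)/(B(242, k(17)) - 2059110) - 1566765) = √((-1865629 + 1355374)/((5*17*(-30 + 17) + 242)/(918 + 242) - 2059110) - 1566765) = √(-510255/((5*17*(-13) + 242)/1160 - 2059110) - 1566765) = √(-510255/((-1105 + 242)/1160 - 2059110) - 1566765) = √(-510255/((1/1160)*(-863) - 2059110) - 1566765) = √(-510255/(-863/1160 - 2059110) - 1566765) = √(-510255/(-2388568463/1160) - 1566765) = √(-510255*(-1160/2388568463) - 1566765) = √(591895800/2388568463 - 1566765) = √(-3742324876036395/2388568463) = 3*I*√993199908577879726356765/2388568463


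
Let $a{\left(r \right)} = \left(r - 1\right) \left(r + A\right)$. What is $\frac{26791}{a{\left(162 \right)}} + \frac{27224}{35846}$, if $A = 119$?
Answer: $\frac{1095995585}{810854443} \approx 1.3517$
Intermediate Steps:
$a{\left(r \right)} = \left(-1 + r\right) \left(119 + r\right)$ ($a{\left(r \right)} = \left(r - 1\right) \left(r + 119\right) = \left(-1 + r\right) \left(119 + r\right)$)
$\frac{26791}{a{\left(162 \right)}} + \frac{27224}{35846} = \frac{26791}{-119 + 162^{2} + 118 \cdot 162} + \frac{27224}{35846} = \frac{26791}{-119 + 26244 + 19116} + 27224 \cdot \frac{1}{35846} = \frac{26791}{45241} + \frac{13612}{17923} = \frac{1095995585}{810854443}$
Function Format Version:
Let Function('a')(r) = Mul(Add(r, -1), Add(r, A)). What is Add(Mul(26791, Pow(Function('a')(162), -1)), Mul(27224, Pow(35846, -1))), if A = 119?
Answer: Rational(1095995585, 810854443) ≈ 1.3517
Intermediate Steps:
Function('a')(r) = Mul(Add(-1, r), Add(119, r)) (Function('a')(r) = Mul(Add(r, -1), Add(r, 119)) = Mul(Add(-1, r), Add(119, r)))
Add(Mul(26791, Pow(Function('a')(162), -1)), Mul(27224, Pow(35846, -1))) = Add(Mul(26791, Pow(Add(-119, Pow(162, 2), Mul(118, 162)), -1)), Mul(27224, Pow(35846, -1))) = Add(Mul(26791, Pow(Add(-119, 26244, 19116), -1)), Mul(27224, Rational(1, 35846))) = Add(Mul(26791, Pow(45241, -1)), Rational(13612, 17923)) = Add(Mul(26791, Rational(1, 45241)), Rational(13612, 17923)) = Add(Rational(26791, 45241), Rational(13612, 17923)) = Rational(1095995585, 810854443)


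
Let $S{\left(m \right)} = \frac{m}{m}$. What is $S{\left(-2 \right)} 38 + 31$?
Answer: $69$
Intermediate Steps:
$S{\left(m \right)} = 1$
$S{\left(-2 \right)} 38 + 31 = 1 \cdot 38 + 31 = 38 + 31 = 69$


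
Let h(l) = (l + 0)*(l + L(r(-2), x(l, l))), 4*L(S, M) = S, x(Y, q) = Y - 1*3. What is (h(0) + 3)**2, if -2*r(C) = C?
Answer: 9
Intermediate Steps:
r(C) = -C/2
x(Y, q) = -3 + Y (x(Y, q) = Y - 3 = -3 + Y)
L(S, M) = S/4
h(l) = l*(1/4 + l) (h(l) = (l + 0)*(l + (-1/2*(-2))/4) = l*(l + (1/4)*1) = l*(l + 1/4) = l*(1/4 + l))
(h(0) + 3)**2 = (0*(1/4 + 0) + 3)**2 = (0*(1/4) + 3)**2 = (0 + 3)**2 = 3**2 = 9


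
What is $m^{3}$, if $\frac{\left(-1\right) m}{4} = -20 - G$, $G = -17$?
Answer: $1728$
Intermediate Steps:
$m = 12$ ($m = - 4 \left(-20 - -17\right) = - 4 \left(-20 + 17\right) = \left(-4\right) \left(-3\right) = 12$)
$m^{3} = 12^{3} = 1728$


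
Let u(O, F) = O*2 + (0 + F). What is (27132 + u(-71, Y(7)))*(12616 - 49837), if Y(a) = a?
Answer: -1004855337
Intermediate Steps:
u(O, F) = F + 2*O (u(O, F) = 2*O + F = F + 2*O)
(27132 + u(-71, Y(7)))*(12616 - 49837) = (27132 + (7 + 2*(-71)))*(12616 - 49837) = (27132 + (7 - 142))*(-37221) = (27132 - 135)*(-37221) = 26997*(-37221) = -1004855337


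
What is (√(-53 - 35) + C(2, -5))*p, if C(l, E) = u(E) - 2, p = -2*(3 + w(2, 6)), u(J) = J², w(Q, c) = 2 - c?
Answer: 46 + 4*I*√22 ≈ 46.0 + 18.762*I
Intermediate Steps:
p = 2 (p = -2*(3 + (2 - 1*6)) = -2*(3 + (2 - 6)) = -2*(3 - 4) = -2*(-1) = 2)
C(l, E) = -2 + E² (C(l, E) = E² - 2 = -2 + E²)
(√(-53 - 35) + C(2, -5))*p = (√(-53 - 35) + (-2 + (-5)²))*2 = (√(-88) + (-2 + 25))*2 = (2*I*√22 + 23)*2 = (23 + 2*I*√22)*2 = 46 + 4*I*√22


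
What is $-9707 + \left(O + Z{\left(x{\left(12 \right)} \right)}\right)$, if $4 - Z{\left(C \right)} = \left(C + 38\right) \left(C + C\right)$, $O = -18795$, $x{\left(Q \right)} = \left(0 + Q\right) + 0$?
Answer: $-29698$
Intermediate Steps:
$x{\left(Q \right)} = Q$ ($x{\left(Q \right)} = Q + 0 = Q$)
$Z{\left(C \right)} = 4 - 2 C \left(38 + C\right)$ ($Z{\left(C \right)} = 4 - \left(C + 38\right) \left(C + C\right) = 4 - \left(38 + C\right) 2 C = 4 - 2 C \left(38 + C\right)$)
$-9707 + \left(O + Z{\left(x{\left(12 \right)} \right)}\right) = -9707 - 19991 = -29698$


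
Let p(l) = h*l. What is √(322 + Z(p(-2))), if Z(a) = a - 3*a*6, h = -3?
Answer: 2*√55 ≈ 14.832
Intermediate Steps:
p(l) = -3*l
Z(a) = -17*a (Z(a) = a - 18*a = -17*a)
√(322 + Z(p(-2))) = √(322 - (-51)*(-2)) = √(322 - 17*6) = √(322 - 102) = √220 = 2*√55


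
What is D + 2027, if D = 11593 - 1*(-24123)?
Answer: 37743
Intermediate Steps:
D = 35716 (D = 11593 + 24123 = 35716)
D + 2027 = 35716 + 2027 = 37743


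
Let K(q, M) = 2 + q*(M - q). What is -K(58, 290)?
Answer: -13458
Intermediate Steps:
-K(58, 290) = -(2 - 1*58² + 290*58) = -(2 - 1*3364 + 16820) = -(2 - 3364 + 16820) = -1*13458 = -13458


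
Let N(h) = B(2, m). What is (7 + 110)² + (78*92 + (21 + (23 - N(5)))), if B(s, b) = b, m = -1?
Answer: 20910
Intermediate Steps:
N(h) = -1
(7 + 110)² + (78*92 + (21 + (23 - N(5)))) = (7 + 110)² + (78*92 + (21 + (23 - 1*(-1)))) = 117² + (7176 + (21 + (23 + 1))) = 13689 + (7176 + (21 + 24)) = 13689 + (7176 + 45) = 13689 + 7221 = 20910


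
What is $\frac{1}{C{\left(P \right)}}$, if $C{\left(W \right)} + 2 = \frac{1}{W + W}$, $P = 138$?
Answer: $- \frac{276}{551} \approx -0.50091$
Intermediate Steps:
$C{\left(W \right)} = -2 + \frac{1}{2 W}$ ($C{\left(W \right)} = -2 + \frac{1}{W + W} = -2 + \frac{1}{2 W}$)
$\frac{1}{C{\left(P \right)}} = \frac{1}{-2 + \frac{1}{2 \cdot 138}} = \frac{1}{-2 + \frac{1}{2} \cdot \frac{1}{138}} = \frac{1}{-2 + \frac{1}{276}} = \frac{1}{- \frac{551}{276}} = - \frac{276}{551}$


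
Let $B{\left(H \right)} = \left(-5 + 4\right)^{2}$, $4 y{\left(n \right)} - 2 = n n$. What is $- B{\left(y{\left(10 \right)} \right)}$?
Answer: $-1$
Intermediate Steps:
$y{\left(n \right)} = \frac{1}{2} + \frac{n^{2}}{4}$ ($y{\left(n \right)} = \frac{1}{2} + \frac{n n}{4} = \frac{1}{2} + \frac{n^{2}}{4}$)
$B{\left(H \right)} = 1$ ($B{\left(H \right)} = \left(-1\right)^{2} = 1$)
$- B{\left(y{\left(10 \right)} \right)} = \left(-1\right) 1 = -1$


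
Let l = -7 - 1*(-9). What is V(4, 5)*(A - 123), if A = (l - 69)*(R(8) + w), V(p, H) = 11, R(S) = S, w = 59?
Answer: -50732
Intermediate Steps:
l = 2 (l = -7 + 9 = 2)
A = -4489 (A = (2 - 69)*(8 + 59) = -67*67 = -4489)
V(4, 5)*(A - 123) = 11*(-4489 - 123) = 11*(-4612) = -50732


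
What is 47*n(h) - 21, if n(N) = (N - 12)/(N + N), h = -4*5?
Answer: 83/5 ≈ 16.600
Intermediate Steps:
h = -20
n(N) = (-12 + N)/(2*N) (n(N) = (-12 + N)/((2*N)) = (-12 + N)*(1/(2*N)) = (-12 + N)/(2*N))
47*n(h) - 21 = 47*((½)*(-12 - 20)/(-20)) - 21 = 47*((½)*(-1/20)*(-32)) - 21 = 47*(⅘) - 21 = 188/5 - 21 = 83/5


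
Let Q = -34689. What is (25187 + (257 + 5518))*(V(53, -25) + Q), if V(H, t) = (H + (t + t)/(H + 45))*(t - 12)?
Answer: -55574467850/49 ≈ -1.1342e+9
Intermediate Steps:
V(H, t) = (-12 + t)*(H + 2*t/(45 + H)) (V(H, t) = (H + (2*t)/(45 + H))*(-12 + t) = (H + 2*t/(45 + H))*(-12 + t) = (-12 + t)*(H + 2*t/(45 + H)))
(25187 + (257 + 5518))*(V(53, -25) + Q) = (25187 + (257 + 5518))*((-540*53 - 24*(-25) - 12*53² + 2*(-25)² - 25*53² + 45*53*(-25))/(45 + 53) - 34689) = (25187 + 5775)*((-28620 + 600 - 12*2809 + 2*625 - 25*2809 - 59625)/98 - 34689) = 30962*((-28620 + 600 - 33708 + 1250 - 70225 - 59625)/98 - 34689) = 30962*((1/98)*(-190328) - 34689) = 30962*(-95164/49 - 34689) = 30962*(-1794925/49) = -55574467850/49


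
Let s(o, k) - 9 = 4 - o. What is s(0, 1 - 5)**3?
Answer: 2197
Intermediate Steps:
s(o, k) = 13 - o (s(o, k) = 9 + (4 - o) = 13 - o)
s(0, 1 - 5)**3 = (13 - 1*0)**3 = (13 + 0)**3 = 13**3 = 2197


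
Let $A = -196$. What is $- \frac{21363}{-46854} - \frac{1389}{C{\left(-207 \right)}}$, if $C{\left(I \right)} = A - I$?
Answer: $- \frac{21615071}{171798} \approx -125.82$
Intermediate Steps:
$C{\left(I \right)} = -196 - I$
$- \frac{21363}{-46854} - \frac{1389}{C{\left(-207 \right)}} = - \frac{21363}{-46854} - \frac{1389}{-196 - -207} = \left(-21363\right) \left(- \frac{1}{46854}\right) - \frac{1389}{-196 + 207} = \frac{7121}{15618} - \frac{1389}{11} = - \frac{21615071}{171798}$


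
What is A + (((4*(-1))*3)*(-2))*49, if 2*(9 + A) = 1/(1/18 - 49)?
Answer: 1028118/881 ≈ 1167.0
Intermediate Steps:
A = -7938/881 (A = -9 + 1/(2*(1/18 - 49)) = -9 + 1/(2*(-881/18)) = -9 + (1/2)*(-18/881) = -9 - 9/881 = -7938/881 ≈ -9.0102)
A + (((4*(-1))*3)*(-2))*49 = -7938/881 + (((4*(-1))*3)*(-2))*49 = -7938/881 + (-4*3*(-2))*49 = -7938/881 - 12*(-2)*49 = -7938/881 + 24*49 = -7938/881 + 1176 = 1028118/881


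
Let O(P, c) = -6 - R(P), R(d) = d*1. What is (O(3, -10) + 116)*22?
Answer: 2354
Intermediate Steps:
R(d) = d
O(P, c) = -6 - P
(O(3, -10) + 116)*22 = ((-6 - 1*3) + 116)*22 = ((-6 - 3) + 116)*22 = (-9 + 116)*22 = 107*22 = 2354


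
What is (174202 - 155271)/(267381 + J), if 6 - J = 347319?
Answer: -18931/79932 ≈ -0.23684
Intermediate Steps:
J = -347313 (J = 6 - 1*347319 = 6 - 347319 = -347313)
(174202 - 155271)/(267381 + J) = (174202 - 155271)/(267381 - 347313) = 18931/(-79932) = 18931*(-1/79932) = -18931/79932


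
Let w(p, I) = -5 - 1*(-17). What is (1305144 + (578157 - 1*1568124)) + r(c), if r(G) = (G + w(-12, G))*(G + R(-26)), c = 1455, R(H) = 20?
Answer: 2479002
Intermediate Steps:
w(p, I) = 12 (w(p, I) = -5 + 17 = 12)
r(G) = (12 + G)*(20 + G) (r(G) = (G + 12)*(G + 20) = (12 + G)*(20 + G))
(1305144 + (578157 - 1*1568124)) + r(c) = (1305144 + (578157 - 1*1568124)) + (240 + 1455² + 32*1455) = (1305144 + (578157 - 1568124)) + (240 + 2117025 + 46560) = (1305144 - 989967) + 2163825 = 315177 + 2163825 = 2479002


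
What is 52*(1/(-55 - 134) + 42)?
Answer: 412724/189 ≈ 2183.7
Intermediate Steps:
52*(1/(-55 - 134) + 42) = 52*(1/(-189) + 42) = 52*(-1/189 + 42) = 52*(7937/189) = 412724/189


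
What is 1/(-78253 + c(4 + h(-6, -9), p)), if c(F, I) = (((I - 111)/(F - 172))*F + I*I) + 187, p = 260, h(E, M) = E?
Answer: -87/910393 ≈ -9.5563e-5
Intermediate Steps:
c(F, I) = 187 + I**2 + F*(-111 + I)/(-172 + F) (c(F, I) = (((-111 + I)/(-172 + F))*F + I**2) + 187 = (F*(-111 + I)/(-172 + F) + I**2) + 187 = (I**2 + F*(-111 + I)/(-172 + F)) + 187 = 187 + I**2 + F*(-111 + I)/(-172 + F))
1/(-78253 + c(4 + h(-6, -9), p)) = 1/(-78253 + (-32164 - 172*260**2 + 76*(4 - 6) + (4 - 6)*260 + (4 - 6)*260**2)/(-172 + (4 - 6))) = 1/(-78253 + (-32164 - 172*67600 + 76*(-2) - 2*260 - 2*67600)/(-172 - 2)) = 1/(-78253 + (-32164 - 11627200 - 152 - 520 - 135200)/(-174)) = 1/(-78253 - 1/174*(-11795236)) = 1/(-78253 + 5897618/87) = 1/(-910393/87) = -87/910393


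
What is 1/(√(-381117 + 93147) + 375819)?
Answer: 125273/47080069577 - I*√287970/141240208731 ≈ 2.6609e-6 - 3.7994e-9*I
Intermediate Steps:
1/(√(-381117 + 93147) + 375819) = 1/(√(-287970) + 375819) = 1/(I*√287970 + 375819) = 1/(375819 + I*√287970)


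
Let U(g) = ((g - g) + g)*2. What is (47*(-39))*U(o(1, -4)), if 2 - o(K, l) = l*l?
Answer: 51324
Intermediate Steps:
o(K, l) = 2 - l² (o(K, l) = 2 - l*l = 2 - l²)
U(g) = 2*g (U(g) = (0 + g)*2 = g*2 = 2*g)
(47*(-39))*U(o(1, -4)) = (47*(-39))*(2*(2 - 1*(-4)²)) = -3666*(2 - 1*16) = -3666*(2 - 16) = -3666*(-14) = -1833*(-28) = 51324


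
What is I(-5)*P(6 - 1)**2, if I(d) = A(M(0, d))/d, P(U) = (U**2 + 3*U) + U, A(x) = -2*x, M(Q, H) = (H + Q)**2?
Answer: 20250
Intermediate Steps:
P(U) = U**2 + 4*U
I(d) = -2*d (I(d) = (-2*(d + 0)**2)/d = (-2*d**2)/d = -2*d)
I(-5)*P(6 - 1)**2 = (-2*(-5))*((6 - 1)*(4 + (6 - 1)))**2 = 10*(5*(4 + 5))**2 = 10*(5*9)**2 = 10*45**2 = 10*2025 = 20250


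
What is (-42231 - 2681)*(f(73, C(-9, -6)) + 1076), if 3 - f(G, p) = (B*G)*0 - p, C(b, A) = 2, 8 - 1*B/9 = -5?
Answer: -48549872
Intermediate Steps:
B = 117 (B = 72 - 9*(-5) = 72 + 45 = 117)
f(G, p) = 3 + p (f(G, p) = 3 - ((117*G)*0 - p) = 3 - (0 - p) = 3 - (-1)*p = 3 + p)
(-42231 - 2681)*(f(73, C(-9, -6)) + 1076) = (-42231 - 2681)*((3 + 2) + 1076) = -44912*(5 + 1076) = -44912*1081 = -48549872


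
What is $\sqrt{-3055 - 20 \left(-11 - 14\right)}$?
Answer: $i \sqrt{2555} \approx 50.547 i$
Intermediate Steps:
$\sqrt{-3055 - 20 \left(-11 - 14\right)} = \sqrt{-3055 - -500} = \sqrt{-3055 + 500} = \sqrt{-2555} = i \sqrt{2555}$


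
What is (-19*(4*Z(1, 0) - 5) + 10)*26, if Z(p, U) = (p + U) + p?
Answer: -1222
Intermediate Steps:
Z(p, U) = U + 2*p (Z(p, U) = (U + p) + p = U + 2*p)
(-19*(4*Z(1, 0) - 5) + 10)*26 = (-19*(4*(0 + 2*1) - 5) + 10)*26 = (-19*(4*(0 + 2) - 5) + 10)*26 = (-19*(4*2 - 5) + 10)*26 = (-19*(8 - 5) + 10)*26 = (-19*3 + 10)*26 = (-57 + 10)*26 = -47*26 = -1222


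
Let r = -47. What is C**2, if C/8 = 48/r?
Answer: 147456/2209 ≈ 66.752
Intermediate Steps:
C = -384/47 (C = 8*(48/(-47)) = 8*(48*(-1/47)) = 8*(-48/47) = -384/47 ≈ -8.1702)
C**2 = (-384/47)**2 = 147456/2209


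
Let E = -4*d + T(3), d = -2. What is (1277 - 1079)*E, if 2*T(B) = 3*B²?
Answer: 4257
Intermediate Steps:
T(B) = 3*B²/2 (T(B) = (3*B²)/2 = 3*B²/2)
E = 43/2 (E = -4*(-2) + (3/2)*3² = 8 + (3/2)*9 = 8 + 27/2 = 43/2 ≈ 21.500)
(1277 - 1079)*E = (1277 - 1079)*(43/2) = 198*(43/2) = 4257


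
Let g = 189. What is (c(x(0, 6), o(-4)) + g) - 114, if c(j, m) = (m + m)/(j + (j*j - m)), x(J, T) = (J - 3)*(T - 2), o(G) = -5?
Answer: 10265/137 ≈ 74.927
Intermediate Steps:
x(J, T) = (-3 + J)*(-2 + T)
c(j, m) = 2*m/(j + j**2 - m) (c(j, m) = (2*m)/(j + (j**2 - m)) = (2*m)/(j + j**2 - m) = 2*m/(j + j**2 - m))
(c(x(0, 6), o(-4)) + g) - 114 = (2*(-5)/((6 - 3*6 - 2*0 + 0*6) + (6 - 3*6 - 2*0 + 0*6)**2 - 1*(-5)) + 189) - 114 = (2*(-5)/((6 - 18 + 0 + 0) + (6 - 18 + 0 + 0)**2 + 5) + 189) - 114 = (2*(-5)/(-12 + (-12)**2 + 5) + 189) - 114 = (2*(-5)/(-12 + 144 + 5) + 189) - 114 = (2*(-5)/137 + 189) - 114 = (2*(-5)*(1/137) + 189) - 114 = (-10/137 + 189) - 114 = 25883/137 - 114 = 10265/137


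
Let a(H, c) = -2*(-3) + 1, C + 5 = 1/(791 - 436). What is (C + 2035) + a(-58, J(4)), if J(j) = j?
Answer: 723136/355 ≈ 2037.0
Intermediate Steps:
C = -1774/355 (C = -5 + 1/(791 - 436) = -5 + 1/355 = -1774/355 ≈ -4.9972)
a(H, c) = 7 (a(H, c) = 6 + 1 = 7)
(C + 2035) + a(-58, J(4)) = (-1774/355 + 2035) + 7 = 720651/355 + 7 = 723136/355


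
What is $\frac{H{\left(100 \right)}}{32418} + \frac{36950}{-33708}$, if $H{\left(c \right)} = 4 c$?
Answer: $- \frac{98696825}{91062162} \approx -1.0838$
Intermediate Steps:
$\frac{H{\left(100 \right)}}{32418} + \frac{36950}{-33708} = \frac{4 \cdot 100}{32418} + \frac{36950}{-33708} = 400 \cdot \frac{1}{32418} + 36950 \left(- \frac{1}{33708}\right) = \frac{200}{16209} - \frac{18475}{16854} = - \frac{98696825}{91062162}$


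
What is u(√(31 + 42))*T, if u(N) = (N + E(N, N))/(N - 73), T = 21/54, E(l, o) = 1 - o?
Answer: -7/1296 - 7*√73/94608 ≈ -0.0060334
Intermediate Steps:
T = 7/18 (T = 21*(1/54) = 7/18 ≈ 0.38889)
u(N) = 1/(-73 + N) (u(N) = (N + (1 - N))/(N - 73) = 1/(-73 + N))
u(√(31 + 42))*T = (7/18)/(-73 + √(31 + 42)) = (7/18)/(-73 + √73) = 7/(18*(-73 + √73))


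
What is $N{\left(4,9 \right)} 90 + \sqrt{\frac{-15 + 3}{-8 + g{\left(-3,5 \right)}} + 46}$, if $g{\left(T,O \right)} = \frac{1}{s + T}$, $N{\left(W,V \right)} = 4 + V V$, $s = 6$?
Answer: $7650 + \frac{\sqrt{25162}}{23} \approx 7656.9$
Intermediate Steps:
$N{\left(W,V \right)} = 4 + V^{2}$
$g{\left(T,O \right)} = \frac{1}{6 + T}$
$N{\left(4,9 \right)} 90 + \sqrt{\frac{-15 + 3}{-8 + g{\left(-3,5 \right)}} + 46} = \left(4 + 9^{2}\right) 90 + \sqrt{\frac{-15 + 3}{-8 + \frac{1}{6 - 3}} + 46} = \left(4 + 81\right) 90 + \sqrt{- \frac{12}{-8 + \frac{1}{3}} + 46} = 85 \cdot 90 + \sqrt{- \frac{12}{-8 + \frac{1}{3}} + 46} = 7650 + \sqrt{- \frac{12}{- \frac{23}{3}} + 46} = 7650 + \sqrt{\left(-12\right) \left(- \frac{3}{23}\right) + 46} = 7650 + \sqrt{\frac{36}{23} + 46} = 7650 + \sqrt{\frac{1094}{23}} = 7650 + \frac{\sqrt{25162}}{23}$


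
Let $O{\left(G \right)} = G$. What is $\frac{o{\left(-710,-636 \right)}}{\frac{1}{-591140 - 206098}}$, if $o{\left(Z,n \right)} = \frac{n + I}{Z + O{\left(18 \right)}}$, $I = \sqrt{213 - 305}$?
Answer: $- \frac{126760842}{173} + \frac{398619 i \sqrt{23}}{173} \approx -7.3272 \cdot 10^{5} + 11050.0 i$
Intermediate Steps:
$I = 2 i \sqrt{23}$ ($I = \sqrt{-92} = 2 i \sqrt{23} \approx 9.5917 i$)
$o{\left(Z,n \right)} = \frac{n + 2 i \sqrt{23}}{18 + Z}$ ($o{\left(Z,n \right)} = \frac{n + 2 i \sqrt{23}}{Z + 18} = \frac{n + 2 i \sqrt{23}}{18 + Z}$)
$\frac{o{\left(-710,-636 \right)}}{\frac{1}{-591140 - 206098}} = \frac{\frac{1}{18 - 710} \left(-636 + 2 i \sqrt{23}\right)}{\frac{1}{-591140 - 206098}} = \frac{\frac{1}{-692} \left(-636 + 2 i \sqrt{23}\right)}{\frac{1}{-797238}} = \frac{\left(- \frac{1}{692}\right) \left(-636 + 2 i \sqrt{23}\right)}{- \frac{1}{797238}} = \left(\frac{159}{173} - \frac{i \sqrt{23}}{346}\right) \left(-797238\right) = - \frac{126760842}{173} + \frac{398619 i \sqrt{23}}{173}$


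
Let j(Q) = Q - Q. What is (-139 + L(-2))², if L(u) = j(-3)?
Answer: 19321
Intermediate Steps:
j(Q) = 0
L(u) = 0
(-139 + L(-2))² = (-139 + 0)² = (-139)² = 19321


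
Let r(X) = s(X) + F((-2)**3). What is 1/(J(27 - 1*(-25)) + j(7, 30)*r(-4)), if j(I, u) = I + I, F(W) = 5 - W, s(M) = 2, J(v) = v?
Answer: 1/262 ≈ 0.0038168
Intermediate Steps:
j(I, u) = 2*I
r(X) = 15 (r(X) = 2 + (5 - 1*(-2)**3) = 2 + (5 - 1*(-8)) = 2 + (5 + 8) = 2 + 13 = 15)
1/(J(27 - 1*(-25)) + j(7, 30)*r(-4)) = 1/((27 - 1*(-25)) + (2*7)*15) = 1/((27 + 25) + 14*15) = 1/(52 + 210) = 1/262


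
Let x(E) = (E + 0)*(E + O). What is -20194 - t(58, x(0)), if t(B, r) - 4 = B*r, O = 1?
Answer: -20198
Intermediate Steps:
x(E) = E*(1 + E) (x(E) = (E + 0)*(E + 1) = E*(1 + E))
t(B, r) = 4 + B*r
-20194 - t(58, x(0)) = -20194 - (4 + 58*(0*(1 + 0))) = -20194 - (4 + 58*(0*1)) = -20194 - (4 + 58*0) = -20194 - (4 + 0) = -20194 - 1*4 = -20194 - 4 = -20198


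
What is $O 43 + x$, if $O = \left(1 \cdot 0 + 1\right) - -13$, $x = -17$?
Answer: $585$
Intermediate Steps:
$O = 14$ ($O = \left(0 + 1\right) + 13 = 1 + 13 = 14$)
$O 43 + x = 14 \cdot 43 - 17 = 602 - 17 = 585$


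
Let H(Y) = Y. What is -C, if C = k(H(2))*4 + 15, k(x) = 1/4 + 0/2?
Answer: -16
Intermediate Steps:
k(x) = 1/4 (k(x) = 1*(1/4) + 0*(1/2) = 1/4 + 0 = 1/4)
C = 16 (C = (1/4)*4 + 15 = 1 + 15 = 16)
-C = -1*16 = -16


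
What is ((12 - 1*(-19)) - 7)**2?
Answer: 576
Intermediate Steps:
((12 - 1*(-19)) - 7)**2 = ((12 + 19) - 7)**2 = (31 - 7)**2 = 24**2 = 576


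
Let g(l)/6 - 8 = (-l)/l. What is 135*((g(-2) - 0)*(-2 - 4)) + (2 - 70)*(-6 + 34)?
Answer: -35924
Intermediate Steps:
g(l) = 42 (g(l) = 48 + 6*((-l)/l) = 48 + 6*(-1) = 48 - 6 = 42)
135*((g(-2) - 0)*(-2 - 4)) + (2 - 70)*(-6 + 34) = 135*((42 - 0)*(-2 - 4)) + (2 - 70)*(-6 + 34) = 135*((42 - 1*0)*(-6)) - 68*28 = 135*((42 + 0)*(-6)) - 1904 = 135*(42*(-6)) - 1904 = 135*(-252) - 1904 = -34020 - 1904 = -35924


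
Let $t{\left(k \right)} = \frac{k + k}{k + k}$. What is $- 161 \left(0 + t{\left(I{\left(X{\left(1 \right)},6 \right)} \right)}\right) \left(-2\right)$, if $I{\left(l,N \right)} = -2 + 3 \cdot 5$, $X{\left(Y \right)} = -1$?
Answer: $322$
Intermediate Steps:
$I{\left(l,N \right)} = 13$ ($I{\left(l,N \right)} = -2 + 15 = 13$)
$t{\left(k \right)} = 1$ ($t{\left(k \right)} = \frac{2 k}{2 k} = 2 k \frac{1}{2 k} = 1$)
$- 161 \left(0 + t{\left(I{\left(X{\left(1 \right)},6 \right)} \right)}\right) \left(-2\right) = - 161 \left(0 + 1\right) \left(-2\right) = - 161 \cdot 1 \left(-2\right) = \left(-161\right) \left(-2\right) = 322$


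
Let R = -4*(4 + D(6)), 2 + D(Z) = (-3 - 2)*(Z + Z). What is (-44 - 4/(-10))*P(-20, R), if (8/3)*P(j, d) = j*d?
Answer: 75864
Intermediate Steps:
D(Z) = -2 - 10*Z (D(Z) = -2 + (-3 - 2)*(Z + Z) = -2 - 10*Z)
R = 232 (R = -4*(4 + (-2 - 10*6)) = -4*(4 + (-2 - 60)) = -4*(4 - 62) = -4*(-58) = 232)
P(j, d) = 3*d*j/8 (P(j, d) = 3*(j*d)/8 = 3*(d*j)/8 = 3*d*j/8)
(-44 - 4/(-10))*P(-20, R) = (-44 - 4/(-10))*((3/8)*232*(-20)) = (-44 - 4*(-1/10))*(-1740) = (-44 + 2/5)*(-1740) = -218/5*(-1740) = 75864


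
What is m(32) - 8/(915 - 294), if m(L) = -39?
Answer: -24227/621 ≈ -39.013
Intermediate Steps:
m(32) - 8/(915 - 294) = -39 - 8/(915 - 294) = -39 - 8/621 = -24227/621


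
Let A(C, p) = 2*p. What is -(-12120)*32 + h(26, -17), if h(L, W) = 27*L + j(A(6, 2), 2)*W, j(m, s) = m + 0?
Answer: 388474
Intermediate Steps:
j(m, s) = m
h(L, W) = 4*W + 27*L (h(L, W) = 27*L + (2*2)*W = 27*L + 4*W = 4*W + 27*L)
-(-12120)*32 + h(26, -17) = -(-12120)*32 + (4*(-17) + 27*26) = -404*(-960) + (-68 + 702) = 387840 + 634 = 388474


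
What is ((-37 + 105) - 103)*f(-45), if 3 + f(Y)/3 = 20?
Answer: -1785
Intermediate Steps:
f(Y) = 51 (f(Y) = -9 + 3*20 = -9 + 60 = 51)
((-37 + 105) - 103)*f(-45) = ((-37 + 105) - 103)*51 = (68 - 103)*51 = -35*51 = -1785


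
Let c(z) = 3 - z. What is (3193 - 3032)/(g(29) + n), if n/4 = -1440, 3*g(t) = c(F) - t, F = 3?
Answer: -483/17309 ≈ -0.027905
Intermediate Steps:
g(t) = -t/3 (g(t) = ((3 - 1*3) - t)/3 = ((3 - 3) - t)/3 = (0 - t)/3 = (-t)/3 = -t/3)
n = -5760 (n = 4*(-1440) = -5760)
(3193 - 3032)/(g(29) + n) = (3193 - 3032)/(-⅓*29 - 5760) = 161/(-29/3 - 5760) = 161/(-17309/3) = 161*(-3/17309) = -483/17309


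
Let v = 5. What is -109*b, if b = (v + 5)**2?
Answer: -10900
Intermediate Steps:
b = 100 (b = (5 + 5)**2 = 10**2 = 100)
-109*b = -109*100 = -10900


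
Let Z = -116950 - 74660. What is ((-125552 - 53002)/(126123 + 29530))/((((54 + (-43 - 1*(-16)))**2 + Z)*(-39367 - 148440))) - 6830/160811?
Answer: -12703734881940979208/299106926582820607587 ≈ -0.042472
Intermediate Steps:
Z = -191610
((-125552 - 53002)/(126123 + 29530))/((((54 + (-43 - 1*(-16)))**2 + Z)*(-39367 - 148440))) - 6830/160811 = ((-125552 - 53002)/(126123 + 29530))/((((54 + (-43 - 1*(-16)))**2 - 191610)*(-39367 - 148440))) - 6830/160811 = (-178554/155653)/((((54 + (-43 + 16))**2 - 191610)*(-187807))) - 6830*1/160811 = (-178554*1/155653)/((((54 - 27)**2 - 191610)*(-187807))) - 6830/160811 = -178554*(-1/(187807*(27**2 - 191610)))/155653 - 6830/160811 = -178554*(-1/(187807*(729 - 191610)))/155653 - 6830/160811 = -178554/(155653*((-190881*(-187807)))) - 6830/160811 = -178554/155653/35848787967 - 6830/160811 = -178554/155653*1/35848787967 - 6830/160811 = -59518/1859990464475817 - 6830/160811 = -12703734881940979208/299106926582820607587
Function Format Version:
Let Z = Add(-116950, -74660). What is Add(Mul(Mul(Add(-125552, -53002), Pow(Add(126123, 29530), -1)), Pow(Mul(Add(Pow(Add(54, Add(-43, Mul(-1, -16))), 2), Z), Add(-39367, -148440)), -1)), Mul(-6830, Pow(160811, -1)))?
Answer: Rational(-12703734881940979208, 299106926582820607587) ≈ -0.042472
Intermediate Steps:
Z = -191610
Add(Mul(Mul(Add(-125552, -53002), Pow(Add(126123, 29530), -1)), Pow(Mul(Add(Pow(Add(54, Add(-43, Mul(-1, -16))), 2), Z), Add(-39367, -148440)), -1)), Mul(-6830, Pow(160811, -1))) = Add(Mul(Mul(Add(-125552, -53002), Pow(Add(126123, 29530), -1)), Pow(Mul(Add(Pow(Add(54, Add(-43, Mul(-1, -16))), 2), -191610), Add(-39367, -148440)), -1)), Mul(-6830, Pow(160811, -1))) = Add(Mul(Mul(-178554, Pow(155653, -1)), Pow(Mul(Add(Pow(Add(54, Add(-43, 16)), 2), -191610), -187807), -1)), Mul(-6830, Rational(1, 160811))) = Add(Mul(Mul(-178554, Rational(1, 155653)), Pow(Mul(Add(Pow(Add(54, -27), 2), -191610), -187807), -1)), Rational(-6830, 160811)) = Add(Mul(Rational(-178554, 155653), Pow(Mul(Add(Pow(27, 2), -191610), -187807), -1)), Rational(-6830, 160811)) = Add(Mul(Rational(-178554, 155653), Pow(Mul(Add(729, -191610), -187807), -1)), Rational(-6830, 160811)) = Add(Mul(Rational(-178554, 155653), Pow(Mul(-190881, -187807), -1)), Rational(-6830, 160811)) = Add(Mul(Rational(-178554, 155653), Pow(35848787967, -1)), Rational(-6830, 160811)) = Add(Mul(Rational(-178554, 155653), Rational(1, 35848787967)), Rational(-6830, 160811)) = Add(Rational(-59518, 1859990464475817), Rational(-6830, 160811)) = Rational(-12703734881940979208, 299106926582820607587)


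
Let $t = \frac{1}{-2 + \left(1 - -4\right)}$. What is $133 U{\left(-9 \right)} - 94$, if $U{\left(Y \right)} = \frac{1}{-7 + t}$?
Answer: $- \frac{2279}{20} \approx -113.95$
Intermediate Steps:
$t = \frac{1}{3}$ ($t = \frac{1}{-2 + \left(1 + 4\right)} = \frac{1}{-2 + 5} = \frac{1}{3} \approx 0.33333$)
$U{\left(Y \right)} = - \frac{3}{20}$ ($U{\left(Y \right)} = \frac{1}{-7 + \frac{1}{3}} = \frac{1}{- \frac{20}{3}} = - \frac{3}{20}$)
$133 U{\left(-9 \right)} - 94 = 133 \left(- \frac{3}{20}\right) - 94 = - \frac{399}{20} - 94 = - \frac{2279}{20}$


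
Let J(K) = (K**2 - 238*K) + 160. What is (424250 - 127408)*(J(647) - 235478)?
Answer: 8698954810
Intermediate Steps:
J(K) = 160 + K**2 - 238*K
(424250 - 127408)*(J(647) - 235478) = (424250 - 127408)*((160 + 647**2 - 238*647) - 235478) = 296842*((160 + 418609 - 153986) - 235478) = 296842*(264783 - 235478) = 296842*29305 = 8698954810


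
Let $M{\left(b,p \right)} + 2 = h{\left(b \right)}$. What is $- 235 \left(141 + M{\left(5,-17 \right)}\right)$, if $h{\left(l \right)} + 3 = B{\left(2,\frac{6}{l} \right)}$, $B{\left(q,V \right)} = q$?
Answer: $-32430$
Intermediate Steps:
$h{\left(l \right)} = -1$ ($h{\left(l \right)} = -3 + 2 = -1$)
$M{\left(b,p \right)} = -3$ ($M{\left(b,p \right)} = -2 - 1 = -3$)
$- 235 \left(141 + M{\left(5,-17 \right)}\right) = - 235 \left(141 - 3\right) = \left(-235\right) 138 = -32430$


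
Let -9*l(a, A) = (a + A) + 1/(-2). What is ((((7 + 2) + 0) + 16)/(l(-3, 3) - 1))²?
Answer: 202500/289 ≈ 700.69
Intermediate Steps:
l(a, A) = 1/18 - A/9 - a/9 (l(a, A) = -((a + A) + 1/(-2))/9 = -((A + a) - ½)/9 = -(-½ + A + a)/9 = 1/18 - A/9 - a/9)
((((7 + 2) + 0) + 16)/(l(-3, 3) - 1))² = ((((7 + 2) + 0) + 16)/((1/18 - ⅑*3 - ⅑*(-3)) - 1))² = (((9 + 0) + 16)/((1/18 - ⅓ + ⅓) - 1))² = ((9 + 16)/(1/18 - 1))² = (25/(-17/18))² = (25*(-18/17))² = (-450/17)² = 202500/289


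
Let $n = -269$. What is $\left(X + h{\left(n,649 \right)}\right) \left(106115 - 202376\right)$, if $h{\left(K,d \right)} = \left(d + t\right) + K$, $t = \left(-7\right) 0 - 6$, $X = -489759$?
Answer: $47108689485$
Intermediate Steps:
$t = -6$ ($t = 0 - 6 = -6$)
$h{\left(K,d \right)} = -6 + K + d$ ($h{\left(K,d \right)} = \left(d - 6\right) + K = \left(-6 + d\right) + K = -6 + K + d$)
$\left(X + h{\left(n,649 \right)}\right) \left(106115 - 202376\right) = \left(-489759 - -374\right) \left(106115 - 202376\right) = \left(-489759 + 374\right) \left(-96261\right) = \left(-489385\right) \left(-96261\right) = 47108689485$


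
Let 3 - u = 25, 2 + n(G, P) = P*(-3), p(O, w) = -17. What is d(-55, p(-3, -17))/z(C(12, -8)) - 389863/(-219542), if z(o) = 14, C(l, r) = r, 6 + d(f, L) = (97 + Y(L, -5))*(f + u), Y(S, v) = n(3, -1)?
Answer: -826261551/1536794 ≈ -537.65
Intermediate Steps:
n(G, P) = -2 - 3*P (n(G, P) = -2 + P*(-3) = -2 - 3*P)
u = -22 (u = 3 - 1*25 = 3 - 25 = -22)
Y(S, v) = 1 (Y(S, v) = -2 - 3*(-1) = -2 + 3 = 1)
d(f, L) = -2162 + 98*f (d(f, L) = -6 + (97 + 1)*(f - 22) = -6 + 98*(-22 + f) = -6 + (-2156 + 98*f) = -2162 + 98*f)
d(-55, p(-3, -17))/z(C(12, -8)) - 389863/(-219542) = (-2162 + 98*(-55))/14 - 389863/(-219542) = (-2162 - 5390)*(1/14) - 389863*(-1/219542) = -7552*1/14 + 389863/219542 = -3776/7 + 389863/219542 = -826261551/1536794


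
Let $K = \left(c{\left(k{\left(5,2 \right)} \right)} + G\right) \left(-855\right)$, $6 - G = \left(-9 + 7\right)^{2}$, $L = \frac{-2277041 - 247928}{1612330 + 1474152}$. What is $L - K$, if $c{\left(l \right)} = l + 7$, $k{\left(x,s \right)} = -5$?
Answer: $\frac{10553243471}{3086482} \approx 3419.2$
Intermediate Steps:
$c{\left(l \right)} = 7 + l$
$L = - \frac{2524969}{3086482} \approx -0.81807$
$G = 2$ ($G = 6 - \left(-9 + 7\right)^{2} = 6 - \left(-2\right)^{2} = 6 - 4 = 2$)
$K = -3420$ ($K = \left(\left(7 - 5\right) + 2\right) \left(-855\right) = \left(2 + 2\right) \left(-855\right) = 4 \left(-855\right) = -3420$)
$L - K = - \frac{2524969}{3086482} - -3420 = - \frac{2524969}{3086482} + 3420 = \frac{10553243471}{3086482}$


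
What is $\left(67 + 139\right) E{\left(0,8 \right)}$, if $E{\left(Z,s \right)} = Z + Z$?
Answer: $0$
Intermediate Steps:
$E{\left(Z,s \right)} = 2 Z$
$\left(67 + 139\right) E{\left(0,8 \right)} = \left(67 + 139\right) 2 \cdot 0 = 206 \cdot 0 = 0$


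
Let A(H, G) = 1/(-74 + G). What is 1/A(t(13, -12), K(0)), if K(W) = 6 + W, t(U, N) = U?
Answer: -68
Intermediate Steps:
1/A(t(13, -12), K(0)) = 1/(1/(-74 + (6 + 0))) = 1/(1/(-74 + 6)) = 1/(1/(-68)) = 1/(-1/68) = -68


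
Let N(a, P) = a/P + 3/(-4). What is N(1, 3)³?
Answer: -125/1728 ≈ -0.072338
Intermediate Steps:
N(a, P) = -¾ + a/P (N(a, P) = a/P + 3*(-¼) = a/P - ¾ = -¾ + a/P)
N(1, 3)³ = (-¾ + 1/3)³ = (-¾ + 1*(⅓))³ = (-¾ + ⅓)³ = (-5/12)³ = -125/1728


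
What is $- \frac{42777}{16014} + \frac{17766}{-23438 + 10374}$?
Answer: $- \frac{70278621}{17433908} \approx -4.0311$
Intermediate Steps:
$- \frac{42777}{16014} + \frac{17766}{-23438 + 10374} = \left(-42777\right) \frac{1}{16014} + \frac{17766}{-13064} = - \frac{14259}{5338} + 17766 \left(- \frac{1}{13064}\right) = - \frac{14259}{5338} - \frac{8883}{6532} = - \frac{70278621}{17433908}$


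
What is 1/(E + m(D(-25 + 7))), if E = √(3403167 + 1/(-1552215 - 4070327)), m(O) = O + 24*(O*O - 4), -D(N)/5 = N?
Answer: 1092988429548/212451258324163399 - √107584245345033744046/212451258324163399 ≈ 5.0958e-6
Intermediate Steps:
D(N) = -5*N
m(O) = -96 + O + 24*O² (m(O) = O + 24*(O² - 4) = O + 24*(-4 + O²) = O + (-96 + 24*O²) = -96 + O + 24*O²)
E = √107584245345033744046/5622542 (E = √(3403167 + 1/(-5622542)) = √(3403167 - 1/5622542) = √(19134449390513/5622542) = √107584245345033744046/5622542 ≈ 1844.8)
1/(E + m(D(-25 + 7))) = 1/(√107584245345033744046/5622542 + (-96 - 5*(-25 + 7) + 24*(-5*(-25 + 7))²)) = 1/(√107584245345033744046/5622542 + (-96 - 5*(-18) + 24*(-5*(-18))²)) = 1/(√107584245345033744046/5622542 + (-96 + 90 + 24*90²)) = 1/(√107584245345033744046/5622542 + (-96 + 90 + 24*8100)) = 1/(√107584245345033744046/5622542 + (-96 + 90 + 194400)) = 1/(√107584245345033744046/5622542 + 194394) = 1/(194394 + √107584245345033744046/5622542)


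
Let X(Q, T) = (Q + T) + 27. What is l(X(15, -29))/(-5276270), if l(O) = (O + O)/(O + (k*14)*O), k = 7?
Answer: -1/261175365 ≈ -3.8288e-9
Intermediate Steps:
X(Q, T) = 27 + Q + T
l(O) = 2/99 (l(O) = (O + O)/(O + (7*14)*O) = (2*O)/(O + 98*O) = (2*O)/((99*O)) = (2*O)*(1/(99*O)) = 2/99)
l(X(15, -29))/(-5276270) = (2/99)/(-5276270) = (2/99)*(-1/5276270) = -1/261175365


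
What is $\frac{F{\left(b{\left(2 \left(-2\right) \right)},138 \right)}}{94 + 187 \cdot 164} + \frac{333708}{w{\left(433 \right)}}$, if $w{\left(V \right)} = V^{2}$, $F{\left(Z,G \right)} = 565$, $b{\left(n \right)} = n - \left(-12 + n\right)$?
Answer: $\frac{10371456781}{5767536618} \approx 1.7982$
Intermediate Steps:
$b{\left(n \right)} = 12$
$\frac{F{\left(b{\left(2 \left(-2\right) \right)},138 \right)}}{94 + 187 \cdot 164} + \frac{333708}{w{\left(433 \right)}} = \frac{565}{94 + 187 \cdot 164} + \frac{333708}{433^{2}} = \frac{565}{94 + 30668} + \frac{333708}{187489} = \frac{565}{30762} + 333708 \cdot \frac{1}{187489} = 565 \cdot \frac{1}{30762} + \frac{333708}{187489} = \frac{565}{30762} + \frac{333708}{187489} = \frac{10371456781}{5767536618}$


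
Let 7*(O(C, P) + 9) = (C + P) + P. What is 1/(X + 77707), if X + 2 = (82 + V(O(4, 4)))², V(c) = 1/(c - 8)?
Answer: 11449/966504834 ≈ 1.1846e-5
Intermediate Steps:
O(C, P) = -9 + C/7 + 2*P/7 (O(C, P) = -9 + ((C + P) + P)/7 = -9 + (C + 2*P)/7 = -9 + (C/7 + 2*P/7) = -9 + C/7 + 2*P/7)
V(c) = 1/(-8 + c)
X = 76837391/11449 (X = -2 + (82 + 1/(-8 + (-9 + (⅐)*4 + (2/7)*4)))² = -2 + (82 + 1/(-8 + (-9 + 4/7 + 8/7)))² = -2 + (82 + 1/(-8 - 51/7))² = -2 + (82 + 1/(-107/7))² = -2 + (82 - 7/107)² = -2 + (8767/107)² = -2 + 76860289/11449 = 76837391/11449 ≈ 6711.3)
1/(X + 77707) = 1/(76837391/11449 + 77707) = 1/(966504834/11449) = 11449/966504834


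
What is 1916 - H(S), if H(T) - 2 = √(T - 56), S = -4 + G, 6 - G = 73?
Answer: 1914 - I*√127 ≈ 1914.0 - 11.269*I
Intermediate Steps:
G = -67 (G = 6 - 1*73 = 6 - 73 = -67)
S = -71 (S = -4 - 67 = -71)
H(T) = 2 + √(-56 + T) (H(T) = 2 + √(T - 56) = 2 + √(-56 + T))
1916 - H(S) = 1916 - (2 + √(-56 - 71)) = 1916 - (2 + √(-127)) = 1916 - (2 + I*√127) = 1916 + (-2 - I*√127) = 1914 - I*√127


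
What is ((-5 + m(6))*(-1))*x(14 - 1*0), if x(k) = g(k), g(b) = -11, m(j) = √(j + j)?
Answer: -55 + 22*√3 ≈ -16.895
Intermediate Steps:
m(j) = √2*√j (m(j) = √(2*j) = √2*√j)
x(k) = -11
((-5 + m(6))*(-1))*x(14 - 1*0) = ((-5 + √2*√6)*(-1))*(-11) = ((-5 + 2*√3)*(-1))*(-11) = (5 - 2*√3)*(-11) = -55 + 22*√3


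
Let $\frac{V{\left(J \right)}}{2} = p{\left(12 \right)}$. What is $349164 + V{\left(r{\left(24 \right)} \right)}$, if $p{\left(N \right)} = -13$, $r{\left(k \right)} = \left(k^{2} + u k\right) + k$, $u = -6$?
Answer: $349138$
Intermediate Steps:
$r{\left(k \right)} = k^{2} - 5 k$ ($r{\left(k \right)} = \left(k^{2} - 6 k\right) + k = k^{2} - 5 k$)
$V{\left(J \right)} = -26$ ($V{\left(J \right)} = 2 \left(-13\right) = -26$)
$349164 + V{\left(r{\left(24 \right)} \right)} = 349164 - 26 = 349138$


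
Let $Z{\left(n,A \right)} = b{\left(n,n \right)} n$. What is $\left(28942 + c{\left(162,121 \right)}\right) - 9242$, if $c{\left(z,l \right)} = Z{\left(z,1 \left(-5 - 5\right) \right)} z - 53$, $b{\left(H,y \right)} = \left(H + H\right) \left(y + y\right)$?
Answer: $2755009791$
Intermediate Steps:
$b{\left(H,y \right)} = 4 H y$ ($b{\left(H,y \right)} = 2 H 2 y = 4 H y$)
$Z{\left(n,A \right)} = 4 n^{3}$ ($Z{\left(n,A \right)} = 4 n n n = 4 n^{2} n = 4 n^{3}$)
$c{\left(z,l \right)} = -53 + 4 z^{4}$ ($c{\left(z,l \right)} = 4 z^{3} z - 53 = 4 z^{4} - 53 = -53 + 4 z^{4}$)
$\left(28942 + c{\left(162,121 \right)}\right) - 9242 = \left(28942 - \left(53 - 4 \cdot 162^{4}\right)\right) - 9242 = \left(28942 + \left(-53 + 4 \cdot 688747536\right)\right) - 9242 = \left(28942 + \left(-53 + 2754990144\right)\right) - 9242 = \left(28942 + 2754990091\right) - 9242 = 2755019033 - 9242 = 2755009791$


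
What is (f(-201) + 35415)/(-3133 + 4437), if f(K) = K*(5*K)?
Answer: 59355/326 ≈ 182.07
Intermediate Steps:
f(K) = 5*K²
(f(-201) + 35415)/(-3133 + 4437) = (5*(-201)² + 35415)/(-3133 + 4437) = (5*40401 + 35415)/1304 = (202005 + 35415)*(1/1304) = 237420*(1/1304) = 59355/326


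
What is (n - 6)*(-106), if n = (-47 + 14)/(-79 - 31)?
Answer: 3021/5 ≈ 604.20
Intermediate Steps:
n = 3/10 (n = -33/(-110) = -33*(-1/110) = 3/10 ≈ 0.30000)
(n - 6)*(-106) = (3/10 - 6)*(-106) = -57/10*(-106) = 3021/5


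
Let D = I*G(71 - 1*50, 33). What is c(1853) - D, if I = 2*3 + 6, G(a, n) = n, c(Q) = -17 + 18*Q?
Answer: 32941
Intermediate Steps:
I = 12 (I = 6 + 6 = 12)
D = 396 (D = 12*33 = 396)
c(1853) - D = (-17 + 18*1853) - 1*396 = (-17 + 33354) - 396 = 33337 - 396 = 32941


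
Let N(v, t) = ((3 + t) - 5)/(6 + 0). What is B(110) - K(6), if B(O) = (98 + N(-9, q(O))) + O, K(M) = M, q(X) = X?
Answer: 220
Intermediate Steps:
N(v, t) = -1/3 + t/6 (N(v, t) = (-2 + t)/6 = (-2 + t)*(1/6) = -1/3 + t/6)
B(O) = 293/3 + 7*O/6 (B(O) = (98 + (-1/3 + O/6)) + O = (293/3 + O/6) + O = 293/3 + 7*O/6)
B(110) - K(6) = (293/3 + (7/6)*110) - 1*6 = (293/3 + 385/3) - 6 = 226 - 6 = 220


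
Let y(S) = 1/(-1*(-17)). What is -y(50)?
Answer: -1/17 ≈ -0.058824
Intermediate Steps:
y(S) = 1/17
-y(50) = -1*1/17 = -1/17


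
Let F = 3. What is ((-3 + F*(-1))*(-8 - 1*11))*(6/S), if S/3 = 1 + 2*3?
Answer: 228/7 ≈ 32.571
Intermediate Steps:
S = 21 (S = 3*(1 + 2*3) = 3*(1 + 6) = 3*7 = 21)
((-3 + F*(-1))*(-8 - 1*11))*(6/S) = ((-3 + 3*(-1))*(-8 - 1*11))*(6/21) = ((-3 - 3)*(-8 - 11))*(6*(1/21)) = -6*(-19)*(2/7) = 114*(2/7) = 228/7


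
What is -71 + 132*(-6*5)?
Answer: -4031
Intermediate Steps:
-71 + 132*(-6*5) = -71 + 132*(-30) = -71 - 3960 = -4031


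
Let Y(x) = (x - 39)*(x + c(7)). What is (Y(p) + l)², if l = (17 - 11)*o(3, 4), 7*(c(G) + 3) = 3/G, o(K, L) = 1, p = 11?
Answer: 2365444/49 ≈ 48274.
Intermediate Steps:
c(G) = -3 + 3/(7*G) (c(G) = -3 + (3/G)/7 = -3 + 3/(7*G))
Y(x) = (-39 + x)*(-144/49 + x) (Y(x) = (x - 39)*(x + (-3 + (3/7)/7)) = (-39 + x)*(x + (-3 + (3/7)*(⅐))) = (-39 + x)*(x + (-3 + 3/49)) = (-39 + x)*(x - 144/49) = (-39 + x)*(-144/49 + x))
l = 6 (l = (17 - 11)*1 = 6*1 = 6)
(Y(p) + l)² = ((5616/49 + 11² - 2055/49*11) + 6)² = ((5616/49 + 121 - 22605/49) + 6)² = (-1580/7 + 6)² = (-1538/7)² = 2365444/49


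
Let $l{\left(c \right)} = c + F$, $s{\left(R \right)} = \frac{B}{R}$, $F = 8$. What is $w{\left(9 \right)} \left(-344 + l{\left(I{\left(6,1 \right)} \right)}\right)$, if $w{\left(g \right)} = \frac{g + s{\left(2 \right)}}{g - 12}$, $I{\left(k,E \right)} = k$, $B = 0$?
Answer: $990$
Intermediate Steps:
$s{\left(R \right)} = 0$ ($s{\left(R \right)} = \frac{0}{R} = 0$)
$l{\left(c \right)} = 8 + c$ ($l{\left(c \right)} = c + 8 = 8 + c$)
$w{\left(g \right)} = \frac{g}{-12 + g}$ ($w{\left(g \right)} = \frac{g + 0}{g - 12} = \frac{g}{-12 + g}$)
$w{\left(9 \right)} \left(-344 + l{\left(I{\left(6,1 \right)} \right)}\right) = \frac{9}{-12 + 9} \left(-344 + \left(8 + 6\right)\right) = \frac{9}{-3} \left(-344 + 14\right) = 9 \left(- \frac{1}{3}\right) \left(-330\right) = \left(-3\right) \left(-330\right) = 990$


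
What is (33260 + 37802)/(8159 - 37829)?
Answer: -35531/14835 ≈ -2.3951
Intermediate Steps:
(33260 + 37802)/(8159 - 37829) = 71062/(-29670) = 71062*(-1/29670) = -35531/14835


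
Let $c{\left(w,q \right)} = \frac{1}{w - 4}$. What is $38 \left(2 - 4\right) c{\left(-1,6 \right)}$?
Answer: $\frac{76}{5} \approx 15.2$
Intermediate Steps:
$c{\left(w,q \right)} = \frac{1}{-4 + w}$
$38 \left(2 - 4\right) c{\left(-1,6 \right)} = \frac{38 \left(2 - 4\right)}{-4 - 1} = \frac{38 \left(2 - 4\right)}{-5} = 38 \left(-2\right) \left(- \frac{1}{5}\right) = \left(-76\right) \left(- \frac{1}{5}\right) = \frac{76}{5}$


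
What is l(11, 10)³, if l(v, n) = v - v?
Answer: 0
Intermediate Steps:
l(v, n) = 0
l(11, 10)³ = 0³ = 0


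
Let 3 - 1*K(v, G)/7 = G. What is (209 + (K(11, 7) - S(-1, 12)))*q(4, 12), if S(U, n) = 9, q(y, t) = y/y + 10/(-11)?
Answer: 172/11 ≈ 15.636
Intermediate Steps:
q(y, t) = 1/11 (q(y, t) = 1 + 10*(-1/11) = 1 - 10/11 = 1/11)
K(v, G) = 21 - 7*G
(209 + (K(11, 7) - S(-1, 12)))*q(4, 12) = (209 + ((21 - 7*7) - 1*9))*(1/11) = (209 + ((21 - 49) - 9))*(1/11) = (209 + (-28 - 9))*(1/11) = (209 - 37)*(1/11) = 172*(1/11) = 172/11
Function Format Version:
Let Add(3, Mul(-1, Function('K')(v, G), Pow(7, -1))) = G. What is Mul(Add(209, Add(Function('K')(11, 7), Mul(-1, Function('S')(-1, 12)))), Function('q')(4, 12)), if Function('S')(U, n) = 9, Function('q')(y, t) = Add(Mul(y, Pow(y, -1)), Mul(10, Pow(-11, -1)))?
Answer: Rational(172, 11) ≈ 15.636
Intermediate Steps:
Function('q')(y, t) = Rational(1, 11) (Function('q')(y, t) = Add(1, Mul(10, Rational(-1, 11))) = Add(1, Rational(-10, 11)) = Rational(1, 11))
Function('K')(v, G) = Add(21, Mul(-7, G))
Mul(Add(209, Add(Function('K')(11, 7), Mul(-1, Function('S')(-1, 12)))), Function('q')(4, 12)) = Mul(Add(209, Add(Add(21, Mul(-7, 7)), Mul(-1, 9))), Rational(1, 11)) = Mul(Add(209, Add(Add(21, -49), -9)), Rational(1, 11)) = Mul(Add(209, Add(-28, -9)), Rational(1, 11)) = Mul(Add(209, -37), Rational(1, 11)) = Mul(172, Rational(1, 11)) = Rational(172, 11)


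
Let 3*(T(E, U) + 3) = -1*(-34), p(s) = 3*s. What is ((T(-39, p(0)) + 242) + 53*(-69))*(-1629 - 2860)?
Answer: 45877580/3 ≈ 1.5293e+7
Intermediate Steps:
T(E, U) = 25/3 (T(E, U) = -3 + (-1*(-34))/3 = -3 + (1/3)*34 = -3 + 34/3 = 25/3)
((T(-39, p(0)) + 242) + 53*(-69))*(-1629 - 2860) = ((25/3 + 242) + 53*(-69))*(-1629 - 2860) = (751/3 - 3657)*(-4489) = -10220/3*(-4489) = 45877580/3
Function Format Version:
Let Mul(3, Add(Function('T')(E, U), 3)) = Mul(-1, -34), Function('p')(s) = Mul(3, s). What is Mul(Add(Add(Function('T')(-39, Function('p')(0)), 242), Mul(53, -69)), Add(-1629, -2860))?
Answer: Rational(45877580, 3) ≈ 1.5293e+7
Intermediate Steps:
Function('T')(E, U) = Rational(25, 3) (Function('T')(E, U) = Add(-3, Mul(Rational(1, 3), Mul(-1, -34))) = Add(-3, Mul(Rational(1, 3), 34)) = Add(-3, Rational(34, 3)) = Rational(25, 3))
Mul(Add(Add(Function('T')(-39, Function('p')(0)), 242), Mul(53, -69)), Add(-1629, -2860)) = Mul(Add(Add(Rational(25, 3), 242), Mul(53, -69)), Add(-1629, -2860)) = Mul(Add(Rational(751, 3), -3657), -4489) = Mul(Rational(-10220, 3), -4489) = Rational(45877580, 3)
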